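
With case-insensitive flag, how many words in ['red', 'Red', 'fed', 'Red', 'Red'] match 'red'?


Case-insensitive matching: compare each word's lowercase form to 'red'.
  'red' -> lower='red' -> MATCH
  'Red' -> lower='red' -> MATCH
  'fed' -> lower='fed' -> no
  'Red' -> lower='red' -> MATCH
  'Red' -> lower='red' -> MATCH
Matches: ['red', 'Red', 'Red', 'Red']
Count: 4

4


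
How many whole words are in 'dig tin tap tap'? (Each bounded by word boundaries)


Word boundaries (\b) mark the start/end of each word.
Text: 'dig tin tap tap'
Splitting by whitespace:
  Word 1: 'dig'
  Word 2: 'tin'
  Word 3: 'tap'
  Word 4: 'tap'
Total whole words: 4

4


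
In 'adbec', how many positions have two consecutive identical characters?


Looking for consecutive identical characters in 'adbec':
  pos 0-1: 'a' vs 'd' -> different
  pos 1-2: 'd' vs 'b' -> different
  pos 2-3: 'b' vs 'e' -> different
  pos 3-4: 'e' vs 'c' -> different
Consecutive identical pairs: []
Count: 0

0


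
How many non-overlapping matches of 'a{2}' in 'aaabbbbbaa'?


Pattern 'a{2}' matches exactly 2 consecutive a's (greedy, non-overlapping).
String: 'aaabbbbbaa'
Scanning for runs of a's:
  Run at pos 0: 'aaa' (length 3) -> 1 match(es)
  Run at pos 8: 'aa' (length 2) -> 1 match(es)
Matches found: ['aa', 'aa']
Total: 2

2


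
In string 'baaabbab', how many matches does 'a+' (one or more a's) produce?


Pattern 'a+' matches one or more consecutive a's.
String: 'baaabbab'
Scanning for runs of a:
  Match 1: 'aaa' (length 3)
  Match 2: 'a' (length 1)
Total matches: 2

2


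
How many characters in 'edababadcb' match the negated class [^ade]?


Negated class [^ade] matches any char NOT in {a, d, e}
Scanning 'edababadcb':
  pos 0: 'e' -> no (excluded)
  pos 1: 'd' -> no (excluded)
  pos 2: 'a' -> no (excluded)
  pos 3: 'b' -> MATCH
  pos 4: 'a' -> no (excluded)
  pos 5: 'b' -> MATCH
  pos 6: 'a' -> no (excluded)
  pos 7: 'd' -> no (excluded)
  pos 8: 'c' -> MATCH
  pos 9: 'b' -> MATCH
Total matches: 4

4


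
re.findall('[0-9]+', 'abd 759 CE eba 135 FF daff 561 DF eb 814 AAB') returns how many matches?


Pattern '[0-9]+' finds one or more digits.
Text: 'abd 759 CE eba 135 FF daff 561 DF eb 814 AAB'
Scanning for matches:
  Match 1: '759'
  Match 2: '135'
  Match 3: '561'
  Match 4: '814'
Total matches: 4

4


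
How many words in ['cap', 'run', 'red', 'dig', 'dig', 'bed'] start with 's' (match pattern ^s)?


Pattern ^s anchors to start of word. Check which words begin with 's':
  'cap' -> no
  'run' -> no
  'red' -> no
  'dig' -> no
  'dig' -> no
  'bed' -> no
Matching words: []
Count: 0

0


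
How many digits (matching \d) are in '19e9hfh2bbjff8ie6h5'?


\d matches any digit 0-9.
Scanning '19e9hfh2bbjff8ie6h5':
  pos 0: '1' -> DIGIT
  pos 1: '9' -> DIGIT
  pos 3: '9' -> DIGIT
  pos 7: '2' -> DIGIT
  pos 13: '8' -> DIGIT
  pos 16: '6' -> DIGIT
  pos 18: '5' -> DIGIT
Digits found: ['1', '9', '9', '2', '8', '6', '5']
Total: 7

7


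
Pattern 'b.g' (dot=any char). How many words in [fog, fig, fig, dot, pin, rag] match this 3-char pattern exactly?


Pattern 'b.g' means: starts with 'b', any single char, ends with 'g'.
Checking each word (must be exactly 3 chars):
  'fog' (len=3): no
  'fig' (len=3): no
  'fig' (len=3): no
  'dot' (len=3): no
  'pin' (len=3): no
  'rag' (len=3): no
Matching words: []
Total: 0

0


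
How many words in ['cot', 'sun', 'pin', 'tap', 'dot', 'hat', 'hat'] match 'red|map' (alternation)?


Alternation 'red|map' matches either 'red' or 'map'.
Checking each word:
  'cot' -> no
  'sun' -> no
  'pin' -> no
  'tap' -> no
  'dot' -> no
  'hat' -> no
  'hat' -> no
Matches: []
Count: 0

0


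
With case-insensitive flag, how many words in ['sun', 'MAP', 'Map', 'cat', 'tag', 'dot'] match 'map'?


Case-insensitive matching: compare each word's lowercase form to 'map'.
  'sun' -> lower='sun' -> no
  'MAP' -> lower='map' -> MATCH
  'Map' -> lower='map' -> MATCH
  'cat' -> lower='cat' -> no
  'tag' -> lower='tag' -> no
  'dot' -> lower='dot' -> no
Matches: ['MAP', 'Map']
Count: 2

2


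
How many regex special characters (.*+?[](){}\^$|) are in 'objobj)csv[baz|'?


Regex special characters are: . * + ? [ ] ( ) { } \ ^ $ |
Scanning 'objobj)csv[baz|':
  pos 6: ')' -> SPECIAL
  pos 10: '[' -> SPECIAL
  pos 14: '|' -> SPECIAL
Special chars found: [')', '[', '|']
Total: 3

3


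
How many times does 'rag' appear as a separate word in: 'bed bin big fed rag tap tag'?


Scanning each word for exact match 'rag':
  Word 1: 'bed' -> no
  Word 2: 'bin' -> no
  Word 3: 'big' -> no
  Word 4: 'fed' -> no
  Word 5: 'rag' -> MATCH
  Word 6: 'tap' -> no
  Word 7: 'tag' -> no
Total matches: 1

1


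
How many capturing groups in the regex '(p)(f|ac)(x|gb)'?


To count capturing groups, count each '(' that starts a group.
Pattern: '(p)(f|ac)(x|gb)'
Walking through the pattern:
  Position 0: '(' -> group #1
  Position 3: '(' -> group #2
  Position 9: '(' -> group #3
Total capturing groups: 3

3


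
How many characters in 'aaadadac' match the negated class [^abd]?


Negated class [^abd] matches any char NOT in {a, b, d}
Scanning 'aaadadac':
  pos 0: 'a' -> no (excluded)
  pos 1: 'a' -> no (excluded)
  pos 2: 'a' -> no (excluded)
  pos 3: 'd' -> no (excluded)
  pos 4: 'a' -> no (excluded)
  pos 5: 'd' -> no (excluded)
  pos 6: 'a' -> no (excluded)
  pos 7: 'c' -> MATCH
Total matches: 1

1


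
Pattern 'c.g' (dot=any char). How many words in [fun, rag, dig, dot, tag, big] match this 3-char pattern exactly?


Pattern 'c.g' means: starts with 'c', any single char, ends with 'g'.
Checking each word (must be exactly 3 chars):
  'fun' (len=3): no
  'rag' (len=3): no
  'dig' (len=3): no
  'dot' (len=3): no
  'tag' (len=3): no
  'big' (len=3): no
Matching words: []
Total: 0

0


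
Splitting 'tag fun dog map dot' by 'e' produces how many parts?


Splitting by 'e' breaks the string at each occurrence of the separator.
Text: 'tag fun dog map dot'
Parts after split:
  Part 1: 'tag fun dog map dot'
Total parts: 1

1


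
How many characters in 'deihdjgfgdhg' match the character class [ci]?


Character class [ci] matches any of: {c, i}
Scanning string 'deihdjgfgdhg' character by character:
  pos 0: 'd' -> no
  pos 1: 'e' -> no
  pos 2: 'i' -> MATCH
  pos 3: 'h' -> no
  pos 4: 'd' -> no
  pos 5: 'j' -> no
  pos 6: 'g' -> no
  pos 7: 'f' -> no
  pos 8: 'g' -> no
  pos 9: 'd' -> no
  pos 10: 'h' -> no
  pos 11: 'g' -> no
Total matches: 1

1


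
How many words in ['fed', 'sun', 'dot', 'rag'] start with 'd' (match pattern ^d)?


Pattern ^d anchors to start of word. Check which words begin with 'd':
  'fed' -> no
  'sun' -> no
  'dot' -> MATCH (starts with 'd')
  'rag' -> no
Matching words: ['dot']
Count: 1

1


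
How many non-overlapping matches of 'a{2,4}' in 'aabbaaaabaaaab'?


Pattern 'a{2,4}' matches between 2 and 4 consecutive a's (greedy).
String: 'aabbaaaabaaaab'
Finding runs of a's and applying greedy matching:
  Run at pos 0: 'aa' (length 2)
  Run at pos 4: 'aaaa' (length 4)
  Run at pos 9: 'aaaa' (length 4)
Matches: ['aa', 'aaaa', 'aaaa']
Count: 3

3


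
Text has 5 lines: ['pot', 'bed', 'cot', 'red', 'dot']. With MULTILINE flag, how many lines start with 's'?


With MULTILINE flag, ^ matches the start of each line.
Lines: ['pot', 'bed', 'cot', 'red', 'dot']
Checking which lines start with 's':
  Line 1: 'pot' -> no
  Line 2: 'bed' -> no
  Line 3: 'cot' -> no
  Line 4: 'red' -> no
  Line 5: 'dot' -> no
Matching lines: []
Count: 0

0


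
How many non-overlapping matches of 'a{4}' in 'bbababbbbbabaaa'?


Pattern 'a{4}' matches exactly 4 consecutive a's (greedy, non-overlapping).
String: 'bbababbbbbabaaa'
Scanning for runs of a's:
  Run at pos 2: 'a' (length 1) -> 0 match(es)
  Run at pos 4: 'a' (length 1) -> 0 match(es)
  Run at pos 10: 'a' (length 1) -> 0 match(es)
  Run at pos 12: 'aaa' (length 3) -> 0 match(es)
Matches found: []
Total: 0

0


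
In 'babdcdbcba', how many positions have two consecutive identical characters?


Looking for consecutive identical characters in 'babdcdbcba':
  pos 0-1: 'b' vs 'a' -> different
  pos 1-2: 'a' vs 'b' -> different
  pos 2-3: 'b' vs 'd' -> different
  pos 3-4: 'd' vs 'c' -> different
  pos 4-5: 'c' vs 'd' -> different
  pos 5-6: 'd' vs 'b' -> different
  pos 6-7: 'b' vs 'c' -> different
  pos 7-8: 'c' vs 'b' -> different
  pos 8-9: 'b' vs 'a' -> different
Consecutive identical pairs: []
Count: 0

0


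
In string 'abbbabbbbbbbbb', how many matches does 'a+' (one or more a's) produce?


Pattern 'a+' matches one or more consecutive a's.
String: 'abbbabbbbbbbbb'
Scanning for runs of a:
  Match 1: 'a' (length 1)
  Match 2: 'a' (length 1)
Total matches: 2

2


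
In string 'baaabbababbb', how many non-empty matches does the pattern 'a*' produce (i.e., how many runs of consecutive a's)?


Pattern 'a*' matches zero or more a's. We want non-empty runs of consecutive a's.
String: 'baaabbababbb'
Walking through the string to find runs of a's:
  Run 1: positions 1-3 -> 'aaa'
  Run 2: positions 6-6 -> 'a'
  Run 3: positions 8-8 -> 'a'
Non-empty runs found: ['aaa', 'a', 'a']
Count: 3

3


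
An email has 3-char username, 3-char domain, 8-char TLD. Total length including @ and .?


An email address has format: username@domain.tld
Username length: 3
'@' character: 1
Domain length: 3
'.' character: 1
TLD length: 8
Total = 3 + 1 + 3 + 1 + 8 = 16

16


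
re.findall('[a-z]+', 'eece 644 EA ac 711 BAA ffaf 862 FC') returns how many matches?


Pattern '[a-z]+' finds one or more lowercase letters.
Text: 'eece 644 EA ac 711 BAA ffaf 862 FC'
Scanning for matches:
  Match 1: 'eece'
  Match 2: 'ac'
  Match 3: 'ffaf'
Total matches: 3

3


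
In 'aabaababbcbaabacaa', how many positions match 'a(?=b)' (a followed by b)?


Lookahead 'a(?=b)' matches 'a' only when followed by 'b'.
String: 'aabaababbcbaabacaa'
Checking each position where char is 'a':
  pos 0: 'a' -> no (next='a')
  pos 1: 'a' -> MATCH (next='b')
  pos 3: 'a' -> no (next='a')
  pos 4: 'a' -> MATCH (next='b')
  pos 6: 'a' -> MATCH (next='b')
  pos 11: 'a' -> no (next='a')
  pos 12: 'a' -> MATCH (next='b')
  pos 14: 'a' -> no (next='c')
  pos 16: 'a' -> no (next='a')
Matching positions: [1, 4, 6, 12]
Count: 4

4


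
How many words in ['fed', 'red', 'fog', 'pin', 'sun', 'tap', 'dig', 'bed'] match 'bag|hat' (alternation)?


Alternation 'bag|hat' matches either 'bag' or 'hat'.
Checking each word:
  'fed' -> no
  'red' -> no
  'fog' -> no
  'pin' -> no
  'sun' -> no
  'tap' -> no
  'dig' -> no
  'bed' -> no
Matches: []
Count: 0

0


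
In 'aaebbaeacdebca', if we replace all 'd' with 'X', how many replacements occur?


re.sub('d', 'X', text) replaces every occurrence of 'd' with 'X'.
Text: 'aaebbaeacdebca'
Scanning for 'd':
  pos 9: 'd' -> replacement #1
Total replacements: 1

1


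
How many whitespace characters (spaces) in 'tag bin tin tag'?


\s matches whitespace characters (spaces, tabs, etc.).
Text: 'tag bin tin tag'
This text has 4 words separated by spaces.
Number of spaces = number of words - 1 = 4 - 1 = 3

3


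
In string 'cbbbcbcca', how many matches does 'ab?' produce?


Pattern 'ab?' matches 'a' optionally followed by 'b'.
String: 'cbbbcbcca'
Scanning left to right for 'a' then checking next char:
  Match 1: 'a' (a not followed by b)
Total matches: 1

1


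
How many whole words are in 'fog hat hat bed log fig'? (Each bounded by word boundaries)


Word boundaries (\b) mark the start/end of each word.
Text: 'fog hat hat bed log fig'
Splitting by whitespace:
  Word 1: 'fog'
  Word 2: 'hat'
  Word 3: 'hat'
  Word 4: 'bed'
  Word 5: 'log'
  Word 6: 'fig'
Total whole words: 6

6


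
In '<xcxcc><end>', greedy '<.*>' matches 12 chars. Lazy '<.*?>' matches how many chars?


Greedy '<.*>' tries to match as MUCH as possible.
Lazy '<.*?>' tries to match as LITTLE as possible.

String: '<xcxcc><end>'
Greedy '<.*>' starts at first '<' and extends to the LAST '>': '<xcxcc><end>' (12 chars)
Lazy '<.*?>' starts at first '<' and stops at the FIRST '>': '<xcxcc>' (7 chars)

7


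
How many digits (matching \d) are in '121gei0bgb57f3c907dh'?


\d matches any digit 0-9.
Scanning '121gei0bgb57f3c907dh':
  pos 0: '1' -> DIGIT
  pos 1: '2' -> DIGIT
  pos 2: '1' -> DIGIT
  pos 6: '0' -> DIGIT
  pos 10: '5' -> DIGIT
  pos 11: '7' -> DIGIT
  pos 13: '3' -> DIGIT
  pos 15: '9' -> DIGIT
  pos 16: '0' -> DIGIT
  pos 17: '7' -> DIGIT
Digits found: ['1', '2', '1', '0', '5', '7', '3', '9', '0', '7']
Total: 10

10


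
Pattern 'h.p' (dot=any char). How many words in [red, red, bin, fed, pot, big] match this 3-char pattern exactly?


Pattern 'h.p' means: starts with 'h', any single char, ends with 'p'.
Checking each word (must be exactly 3 chars):
  'red' (len=3): no
  'red' (len=3): no
  'bin' (len=3): no
  'fed' (len=3): no
  'pot' (len=3): no
  'big' (len=3): no
Matching words: []
Total: 0

0


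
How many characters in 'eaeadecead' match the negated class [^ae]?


Negated class [^ae] matches any char NOT in {a, e}
Scanning 'eaeadecead':
  pos 0: 'e' -> no (excluded)
  pos 1: 'a' -> no (excluded)
  pos 2: 'e' -> no (excluded)
  pos 3: 'a' -> no (excluded)
  pos 4: 'd' -> MATCH
  pos 5: 'e' -> no (excluded)
  pos 6: 'c' -> MATCH
  pos 7: 'e' -> no (excluded)
  pos 8: 'a' -> no (excluded)
  pos 9: 'd' -> MATCH
Total matches: 3

3


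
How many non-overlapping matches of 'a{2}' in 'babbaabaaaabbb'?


Pattern 'a{2}' matches exactly 2 consecutive a's (greedy, non-overlapping).
String: 'babbaabaaaabbb'
Scanning for runs of a's:
  Run at pos 1: 'a' (length 1) -> 0 match(es)
  Run at pos 4: 'aa' (length 2) -> 1 match(es)
  Run at pos 7: 'aaaa' (length 4) -> 2 match(es)
Matches found: ['aa', 'aa', 'aa']
Total: 3

3


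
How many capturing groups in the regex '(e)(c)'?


To count capturing groups, count each '(' that starts a group.
Pattern: '(e)(c)'
Walking through the pattern:
  Position 0: '(' -> group #1
  Position 3: '(' -> group #2
Total capturing groups: 2

2


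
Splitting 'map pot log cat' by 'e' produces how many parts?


Splitting by 'e' breaks the string at each occurrence of the separator.
Text: 'map pot log cat'
Parts after split:
  Part 1: 'map pot log cat'
Total parts: 1

1


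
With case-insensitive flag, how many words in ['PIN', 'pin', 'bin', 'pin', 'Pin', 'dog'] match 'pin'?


Case-insensitive matching: compare each word's lowercase form to 'pin'.
  'PIN' -> lower='pin' -> MATCH
  'pin' -> lower='pin' -> MATCH
  'bin' -> lower='bin' -> no
  'pin' -> lower='pin' -> MATCH
  'Pin' -> lower='pin' -> MATCH
  'dog' -> lower='dog' -> no
Matches: ['PIN', 'pin', 'pin', 'Pin']
Count: 4

4


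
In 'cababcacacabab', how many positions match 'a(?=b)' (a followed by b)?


Lookahead 'a(?=b)' matches 'a' only when followed by 'b'.
String: 'cababcacacabab'
Checking each position where char is 'a':
  pos 1: 'a' -> MATCH (next='b')
  pos 3: 'a' -> MATCH (next='b')
  pos 6: 'a' -> no (next='c')
  pos 8: 'a' -> no (next='c')
  pos 10: 'a' -> MATCH (next='b')
  pos 12: 'a' -> MATCH (next='b')
Matching positions: [1, 3, 10, 12]
Count: 4

4


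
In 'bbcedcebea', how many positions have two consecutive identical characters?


Looking for consecutive identical characters in 'bbcedcebea':
  pos 0-1: 'b' vs 'b' -> MATCH ('bb')
  pos 1-2: 'b' vs 'c' -> different
  pos 2-3: 'c' vs 'e' -> different
  pos 3-4: 'e' vs 'd' -> different
  pos 4-5: 'd' vs 'c' -> different
  pos 5-6: 'c' vs 'e' -> different
  pos 6-7: 'e' vs 'b' -> different
  pos 7-8: 'b' vs 'e' -> different
  pos 8-9: 'e' vs 'a' -> different
Consecutive identical pairs: ['bb']
Count: 1

1


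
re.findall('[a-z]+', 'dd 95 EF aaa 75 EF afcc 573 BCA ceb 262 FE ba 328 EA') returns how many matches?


Pattern '[a-z]+' finds one or more lowercase letters.
Text: 'dd 95 EF aaa 75 EF afcc 573 BCA ceb 262 FE ba 328 EA'
Scanning for matches:
  Match 1: 'dd'
  Match 2: 'aaa'
  Match 3: 'afcc'
  Match 4: 'ceb'
  Match 5: 'ba'
Total matches: 5

5


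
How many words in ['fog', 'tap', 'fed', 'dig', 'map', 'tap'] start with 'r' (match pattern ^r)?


Pattern ^r anchors to start of word. Check which words begin with 'r':
  'fog' -> no
  'tap' -> no
  'fed' -> no
  'dig' -> no
  'map' -> no
  'tap' -> no
Matching words: []
Count: 0

0


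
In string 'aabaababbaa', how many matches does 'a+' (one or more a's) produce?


Pattern 'a+' matches one or more consecutive a's.
String: 'aabaababbaa'
Scanning for runs of a:
  Match 1: 'aa' (length 2)
  Match 2: 'aa' (length 2)
  Match 3: 'a' (length 1)
  Match 4: 'aa' (length 2)
Total matches: 4

4


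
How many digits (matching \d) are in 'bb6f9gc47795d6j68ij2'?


\d matches any digit 0-9.
Scanning 'bb6f9gc47795d6j68ij2':
  pos 2: '6' -> DIGIT
  pos 4: '9' -> DIGIT
  pos 7: '4' -> DIGIT
  pos 8: '7' -> DIGIT
  pos 9: '7' -> DIGIT
  pos 10: '9' -> DIGIT
  pos 11: '5' -> DIGIT
  pos 13: '6' -> DIGIT
  pos 15: '6' -> DIGIT
  pos 16: '8' -> DIGIT
  pos 19: '2' -> DIGIT
Digits found: ['6', '9', '4', '7', '7', '9', '5', '6', '6', '8', '2']
Total: 11

11


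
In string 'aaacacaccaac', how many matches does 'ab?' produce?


Pattern 'ab?' matches 'a' optionally followed by 'b'.
String: 'aaacacaccaac'
Scanning left to right for 'a' then checking next char:
  Match 1: 'a' (a not followed by b)
  Match 2: 'a' (a not followed by b)
  Match 3: 'a' (a not followed by b)
  Match 4: 'a' (a not followed by b)
  Match 5: 'a' (a not followed by b)
  Match 6: 'a' (a not followed by b)
  Match 7: 'a' (a not followed by b)
Total matches: 7

7


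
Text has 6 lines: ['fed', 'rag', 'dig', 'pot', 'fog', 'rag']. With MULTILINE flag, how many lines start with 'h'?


With MULTILINE flag, ^ matches the start of each line.
Lines: ['fed', 'rag', 'dig', 'pot', 'fog', 'rag']
Checking which lines start with 'h':
  Line 1: 'fed' -> no
  Line 2: 'rag' -> no
  Line 3: 'dig' -> no
  Line 4: 'pot' -> no
  Line 5: 'fog' -> no
  Line 6: 'rag' -> no
Matching lines: []
Count: 0

0


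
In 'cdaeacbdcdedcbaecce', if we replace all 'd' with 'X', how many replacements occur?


re.sub('d', 'X', text) replaces every occurrence of 'd' with 'X'.
Text: 'cdaeacbdcdedcbaecce'
Scanning for 'd':
  pos 1: 'd' -> replacement #1
  pos 7: 'd' -> replacement #2
  pos 9: 'd' -> replacement #3
  pos 11: 'd' -> replacement #4
Total replacements: 4

4


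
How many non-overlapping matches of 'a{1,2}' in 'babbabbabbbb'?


Pattern 'a{1,2}' matches between 1 and 2 consecutive a's (greedy).
String: 'babbabbabbbb'
Finding runs of a's and applying greedy matching:
  Run at pos 1: 'a' (length 1)
  Run at pos 4: 'a' (length 1)
  Run at pos 7: 'a' (length 1)
Matches: ['a', 'a', 'a']
Count: 3

3


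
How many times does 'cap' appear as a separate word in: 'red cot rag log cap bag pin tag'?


Scanning each word for exact match 'cap':
  Word 1: 'red' -> no
  Word 2: 'cot' -> no
  Word 3: 'rag' -> no
  Word 4: 'log' -> no
  Word 5: 'cap' -> MATCH
  Word 6: 'bag' -> no
  Word 7: 'pin' -> no
  Word 8: 'tag' -> no
Total matches: 1

1


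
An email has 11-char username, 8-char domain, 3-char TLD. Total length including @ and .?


An email address has format: username@domain.tld
Username length: 11
'@' character: 1
Domain length: 8
'.' character: 1
TLD length: 3
Total = 11 + 1 + 8 + 1 + 3 = 24

24


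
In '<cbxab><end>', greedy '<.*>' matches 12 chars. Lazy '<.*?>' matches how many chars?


Greedy '<.*>' tries to match as MUCH as possible.
Lazy '<.*?>' tries to match as LITTLE as possible.

String: '<cbxab><end>'
Greedy '<.*>' starts at first '<' and extends to the LAST '>': '<cbxab><end>' (12 chars)
Lazy '<.*?>' starts at first '<' and stops at the FIRST '>': '<cbxab>' (7 chars)

7


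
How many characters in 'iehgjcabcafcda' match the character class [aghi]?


Character class [aghi] matches any of: {a, g, h, i}
Scanning string 'iehgjcabcafcda' character by character:
  pos 0: 'i' -> MATCH
  pos 1: 'e' -> no
  pos 2: 'h' -> MATCH
  pos 3: 'g' -> MATCH
  pos 4: 'j' -> no
  pos 5: 'c' -> no
  pos 6: 'a' -> MATCH
  pos 7: 'b' -> no
  pos 8: 'c' -> no
  pos 9: 'a' -> MATCH
  pos 10: 'f' -> no
  pos 11: 'c' -> no
  pos 12: 'd' -> no
  pos 13: 'a' -> MATCH
Total matches: 6

6


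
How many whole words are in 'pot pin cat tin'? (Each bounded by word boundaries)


Word boundaries (\b) mark the start/end of each word.
Text: 'pot pin cat tin'
Splitting by whitespace:
  Word 1: 'pot'
  Word 2: 'pin'
  Word 3: 'cat'
  Word 4: 'tin'
Total whole words: 4

4


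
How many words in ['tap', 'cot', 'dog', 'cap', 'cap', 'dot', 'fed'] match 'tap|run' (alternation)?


Alternation 'tap|run' matches either 'tap' or 'run'.
Checking each word:
  'tap' -> MATCH
  'cot' -> no
  'dog' -> no
  'cap' -> no
  'cap' -> no
  'dot' -> no
  'fed' -> no
Matches: ['tap']
Count: 1

1


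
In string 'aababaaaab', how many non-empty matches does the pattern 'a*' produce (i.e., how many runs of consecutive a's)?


Pattern 'a*' matches zero or more a's. We want non-empty runs of consecutive a's.
String: 'aababaaaab'
Walking through the string to find runs of a's:
  Run 1: positions 0-1 -> 'aa'
  Run 2: positions 3-3 -> 'a'
  Run 3: positions 5-8 -> 'aaaa'
Non-empty runs found: ['aa', 'a', 'aaaa']
Count: 3

3


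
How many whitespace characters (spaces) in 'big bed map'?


\s matches whitespace characters (spaces, tabs, etc.).
Text: 'big bed map'
This text has 3 words separated by spaces.
Number of spaces = number of words - 1 = 3 - 1 = 2

2


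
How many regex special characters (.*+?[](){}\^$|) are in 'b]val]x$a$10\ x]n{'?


Regex special characters are: . * + ? [ ] ( ) { } \ ^ $ |
Scanning 'b]val]x$a$10\ x]n{':
  pos 1: ']' -> SPECIAL
  pos 5: ']' -> SPECIAL
  pos 7: '$' -> SPECIAL
  pos 9: '$' -> SPECIAL
  pos 12: '\' -> SPECIAL
  pos 15: ']' -> SPECIAL
  pos 17: '{' -> SPECIAL
Special chars found: [']', ']', '$', '$', '\\', ']', '{']
Total: 7

7


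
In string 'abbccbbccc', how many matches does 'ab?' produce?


Pattern 'ab?' matches 'a' optionally followed by 'b'.
String: 'abbccbbccc'
Scanning left to right for 'a' then checking next char:
  Match 1: 'ab' (a followed by b)
Total matches: 1

1


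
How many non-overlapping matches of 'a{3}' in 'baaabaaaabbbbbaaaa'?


Pattern 'a{3}' matches exactly 3 consecutive a's (greedy, non-overlapping).
String: 'baaabaaaabbbbbaaaa'
Scanning for runs of a's:
  Run at pos 1: 'aaa' (length 3) -> 1 match(es)
  Run at pos 5: 'aaaa' (length 4) -> 1 match(es)
  Run at pos 14: 'aaaa' (length 4) -> 1 match(es)
Matches found: ['aaa', 'aaa', 'aaa']
Total: 3

3


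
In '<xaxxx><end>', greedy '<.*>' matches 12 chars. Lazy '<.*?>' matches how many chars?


Greedy '<.*>' tries to match as MUCH as possible.
Lazy '<.*?>' tries to match as LITTLE as possible.

String: '<xaxxx><end>'
Greedy '<.*>' starts at first '<' and extends to the LAST '>': '<xaxxx><end>' (12 chars)
Lazy '<.*?>' starts at first '<' and stops at the FIRST '>': '<xaxxx>' (7 chars)

7


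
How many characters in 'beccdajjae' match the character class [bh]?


Character class [bh] matches any of: {b, h}
Scanning string 'beccdajjae' character by character:
  pos 0: 'b' -> MATCH
  pos 1: 'e' -> no
  pos 2: 'c' -> no
  pos 3: 'c' -> no
  pos 4: 'd' -> no
  pos 5: 'a' -> no
  pos 6: 'j' -> no
  pos 7: 'j' -> no
  pos 8: 'a' -> no
  pos 9: 'e' -> no
Total matches: 1

1


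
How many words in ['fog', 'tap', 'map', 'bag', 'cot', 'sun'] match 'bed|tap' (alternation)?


Alternation 'bed|tap' matches either 'bed' or 'tap'.
Checking each word:
  'fog' -> no
  'tap' -> MATCH
  'map' -> no
  'bag' -> no
  'cot' -> no
  'sun' -> no
Matches: ['tap']
Count: 1

1


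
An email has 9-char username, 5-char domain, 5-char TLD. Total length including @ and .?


An email address has format: username@domain.tld
Username length: 9
'@' character: 1
Domain length: 5
'.' character: 1
TLD length: 5
Total = 9 + 1 + 5 + 1 + 5 = 21

21


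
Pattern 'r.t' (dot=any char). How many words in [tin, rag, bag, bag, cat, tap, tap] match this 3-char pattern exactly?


Pattern 'r.t' means: starts with 'r', any single char, ends with 't'.
Checking each word (must be exactly 3 chars):
  'tin' (len=3): no
  'rag' (len=3): no
  'bag' (len=3): no
  'bag' (len=3): no
  'cat' (len=3): no
  'tap' (len=3): no
  'tap' (len=3): no
Matching words: []
Total: 0

0


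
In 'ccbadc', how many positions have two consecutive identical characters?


Looking for consecutive identical characters in 'ccbadc':
  pos 0-1: 'c' vs 'c' -> MATCH ('cc')
  pos 1-2: 'c' vs 'b' -> different
  pos 2-3: 'b' vs 'a' -> different
  pos 3-4: 'a' vs 'd' -> different
  pos 4-5: 'd' vs 'c' -> different
Consecutive identical pairs: ['cc']
Count: 1

1


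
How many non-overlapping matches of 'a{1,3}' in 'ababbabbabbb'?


Pattern 'a{1,3}' matches between 1 and 3 consecutive a's (greedy).
String: 'ababbabbabbb'
Finding runs of a's and applying greedy matching:
  Run at pos 0: 'a' (length 1)
  Run at pos 2: 'a' (length 1)
  Run at pos 5: 'a' (length 1)
  Run at pos 8: 'a' (length 1)
Matches: ['a', 'a', 'a', 'a']
Count: 4

4


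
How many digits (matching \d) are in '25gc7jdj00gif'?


\d matches any digit 0-9.
Scanning '25gc7jdj00gif':
  pos 0: '2' -> DIGIT
  pos 1: '5' -> DIGIT
  pos 4: '7' -> DIGIT
  pos 8: '0' -> DIGIT
  pos 9: '0' -> DIGIT
Digits found: ['2', '5', '7', '0', '0']
Total: 5

5


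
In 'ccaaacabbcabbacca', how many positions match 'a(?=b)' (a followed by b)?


Lookahead 'a(?=b)' matches 'a' only when followed by 'b'.
String: 'ccaaacabbcabbacca'
Checking each position where char is 'a':
  pos 2: 'a' -> no (next='a')
  pos 3: 'a' -> no (next='a')
  pos 4: 'a' -> no (next='c')
  pos 6: 'a' -> MATCH (next='b')
  pos 10: 'a' -> MATCH (next='b')
  pos 13: 'a' -> no (next='c')
Matching positions: [6, 10]
Count: 2

2


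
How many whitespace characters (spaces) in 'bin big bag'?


\s matches whitespace characters (spaces, tabs, etc.).
Text: 'bin big bag'
This text has 3 words separated by spaces.
Number of spaces = number of words - 1 = 3 - 1 = 2

2


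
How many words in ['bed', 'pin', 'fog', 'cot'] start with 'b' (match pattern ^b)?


Pattern ^b anchors to start of word. Check which words begin with 'b':
  'bed' -> MATCH (starts with 'b')
  'pin' -> no
  'fog' -> no
  'cot' -> no
Matching words: ['bed']
Count: 1

1


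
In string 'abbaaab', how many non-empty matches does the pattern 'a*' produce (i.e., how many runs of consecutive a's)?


Pattern 'a*' matches zero or more a's. We want non-empty runs of consecutive a's.
String: 'abbaaab'
Walking through the string to find runs of a's:
  Run 1: positions 0-0 -> 'a'
  Run 2: positions 3-5 -> 'aaa'
Non-empty runs found: ['a', 'aaa']
Count: 2

2


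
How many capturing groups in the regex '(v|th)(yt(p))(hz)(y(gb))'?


To count capturing groups, count each '(' that starts a group.
Pattern: '(v|th)(yt(p))(hz)(y(gb))'
Walking through the pattern:
  Position 0: '(' -> group #1
  Position 6: '(' -> group #2
  Position 9: '(' -> group #3
  Position 13: '(' -> group #4
  Position 17: '(' -> group #5
  Position 19: '(' -> group #6
Total capturing groups: 6

6


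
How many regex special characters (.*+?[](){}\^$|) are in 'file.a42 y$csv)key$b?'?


Regex special characters are: . * + ? [ ] ( ) { } \ ^ $ |
Scanning 'file.a42 y$csv)key$b?':
  pos 4: '.' -> SPECIAL
  pos 10: '$' -> SPECIAL
  pos 14: ')' -> SPECIAL
  pos 18: '$' -> SPECIAL
  pos 20: '?' -> SPECIAL
Special chars found: ['.', '$', ')', '$', '?']
Total: 5

5


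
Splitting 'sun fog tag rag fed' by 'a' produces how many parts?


Splitting by 'a' breaks the string at each occurrence of the separator.
Text: 'sun fog tag rag fed'
Parts after split:
  Part 1: 'sun fog t'
  Part 2: 'g r'
  Part 3: 'g fed'
Total parts: 3

3


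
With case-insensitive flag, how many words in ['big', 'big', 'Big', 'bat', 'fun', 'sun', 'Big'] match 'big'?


Case-insensitive matching: compare each word's lowercase form to 'big'.
  'big' -> lower='big' -> MATCH
  'big' -> lower='big' -> MATCH
  'Big' -> lower='big' -> MATCH
  'bat' -> lower='bat' -> no
  'fun' -> lower='fun' -> no
  'sun' -> lower='sun' -> no
  'Big' -> lower='big' -> MATCH
Matches: ['big', 'big', 'Big', 'Big']
Count: 4

4


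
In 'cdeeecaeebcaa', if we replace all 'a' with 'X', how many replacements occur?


re.sub('a', 'X', text) replaces every occurrence of 'a' with 'X'.
Text: 'cdeeecaeebcaa'
Scanning for 'a':
  pos 6: 'a' -> replacement #1
  pos 11: 'a' -> replacement #2
  pos 12: 'a' -> replacement #3
Total replacements: 3

3


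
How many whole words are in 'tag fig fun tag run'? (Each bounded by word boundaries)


Word boundaries (\b) mark the start/end of each word.
Text: 'tag fig fun tag run'
Splitting by whitespace:
  Word 1: 'tag'
  Word 2: 'fig'
  Word 3: 'fun'
  Word 4: 'tag'
  Word 5: 'run'
Total whole words: 5

5


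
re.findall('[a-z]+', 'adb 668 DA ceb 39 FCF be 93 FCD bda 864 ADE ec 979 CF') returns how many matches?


Pattern '[a-z]+' finds one or more lowercase letters.
Text: 'adb 668 DA ceb 39 FCF be 93 FCD bda 864 ADE ec 979 CF'
Scanning for matches:
  Match 1: 'adb'
  Match 2: 'ceb'
  Match 3: 'be'
  Match 4: 'bda'
  Match 5: 'ec'
Total matches: 5

5


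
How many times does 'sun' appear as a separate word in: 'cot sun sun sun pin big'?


Scanning each word for exact match 'sun':
  Word 1: 'cot' -> no
  Word 2: 'sun' -> MATCH
  Word 3: 'sun' -> MATCH
  Word 4: 'sun' -> MATCH
  Word 5: 'pin' -> no
  Word 6: 'big' -> no
Total matches: 3

3


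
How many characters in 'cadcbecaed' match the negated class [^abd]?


Negated class [^abd] matches any char NOT in {a, b, d}
Scanning 'cadcbecaed':
  pos 0: 'c' -> MATCH
  pos 1: 'a' -> no (excluded)
  pos 2: 'd' -> no (excluded)
  pos 3: 'c' -> MATCH
  pos 4: 'b' -> no (excluded)
  pos 5: 'e' -> MATCH
  pos 6: 'c' -> MATCH
  pos 7: 'a' -> no (excluded)
  pos 8: 'e' -> MATCH
  pos 9: 'd' -> no (excluded)
Total matches: 5

5


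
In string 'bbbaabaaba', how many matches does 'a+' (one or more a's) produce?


Pattern 'a+' matches one or more consecutive a's.
String: 'bbbaabaaba'
Scanning for runs of a:
  Match 1: 'aa' (length 2)
  Match 2: 'aa' (length 2)
  Match 3: 'a' (length 1)
Total matches: 3

3


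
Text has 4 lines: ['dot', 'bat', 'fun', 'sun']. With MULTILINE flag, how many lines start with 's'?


With MULTILINE flag, ^ matches the start of each line.
Lines: ['dot', 'bat', 'fun', 'sun']
Checking which lines start with 's':
  Line 1: 'dot' -> no
  Line 2: 'bat' -> no
  Line 3: 'fun' -> no
  Line 4: 'sun' -> MATCH
Matching lines: ['sun']
Count: 1

1


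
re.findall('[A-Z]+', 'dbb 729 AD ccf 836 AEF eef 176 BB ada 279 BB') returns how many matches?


Pattern '[A-Z]+' finds one or more uppercase letters.
Text: 'dbb 729 AD ccf 836 AEF eef 176 BB ada 279 BB'
Scanning for matches:
  Match 1: 'AD'
  Match 2: 'AEF'
  Match 3: 'BB'
  Match 4: 'BB'
Total matches: 4

4


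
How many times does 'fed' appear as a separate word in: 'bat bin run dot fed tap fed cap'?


Scanning each word for exact match 'fed':
  Word 1: 'bat' -> no
  Word 2: 'bin' -> no
  Word 3: 'run' -> no
  Word 4: 'dot' -> no
  Word 5: 'fed' -> MATCH
  Word 6: 'tap' -> no
  Word 7: 'fed' -> MATCH
  Word 8: 'cap' -> no
Total matches: 2

2


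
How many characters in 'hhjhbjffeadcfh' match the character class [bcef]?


Character class [bcef] matches any of: {b, c, e, f}
Scanning string 'hhjhbjffeadcfh' character by character:
  pos 0: 'h' -> no
  pos 1: 'h' -> no
  pos 2: 'j' -> no
  pos 3: 'h' -> no
  pos 4: 'b' -> MATCH
  pos 5: 'j' -> no
  pos 6: 'f' -> MATCH
  pos 7: 'f' -> MATCH
  pos 8: 'e' -> MATCH
  pos 9: 'a' -> no
  pos 10: 'd' -> no
  pos 11: 'c' -> MATCH
  pos 12: 'f' -> MATCH
  pos 13: 'h' -> no
Total matches: 6

6


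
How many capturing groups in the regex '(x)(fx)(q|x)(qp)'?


To count capturing groups, count each '(' that starts a group.
Pattern: '(x)(fx)(q|x)(qp)'
Walking through the pattern:
  Position 0: '(' -> group #1
  Position 3: '(' -> group #2
  Position 7: '(' -> group #3
  Position 12: '(' -> group #4
Total capturing groups: 4

4


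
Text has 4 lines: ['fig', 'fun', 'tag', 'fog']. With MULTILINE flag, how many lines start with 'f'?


With MULTILINE flag, ^ matches the start of each line.
Lines: ['fig', 'fun', 'tag', 'fog']
Checking which lines start with 'f':
  Line 1: 'fig' -> MATCH
  Line 2: 'fun' -> MATCH
  Line 3: 'tag' -> no
  Line 4: 'fog' -> MATCH
Matching lines: ['fig', 'fun', 'fog']
Count: 3

3


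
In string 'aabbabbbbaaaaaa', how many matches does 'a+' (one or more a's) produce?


Pattern 'a+' matches one or more consecutive a's.
String: 'aabbabbbbaaaaaa'
Scanning for runs of a:
  Match 1: 'aa' (length 2)
  Match 2: 'a' (length 1)
  Match 3: 'aaaaaa' (length 6)
Total matches: 3

3


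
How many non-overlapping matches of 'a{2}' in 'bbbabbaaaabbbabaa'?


Pattern 'a{2}' matches exactly 2 consecutive a's (greedy, non-overlapping).
String: 'bbbabbaaaabbbabaa'
Scanning for runs of a's:
  Run at pos 3: 'a' (length 1) -> 0 match(es)
  Run at pos 6: 'aaaa' (length 4) -> 2 match(es)
  Run at pos 13: 'a' (length 1) -> 0 match(es)
  Run at pos 15: 'aa' (length 2) -> 1 match(es)
Matches found: ['aa', 'aa', 'aa']
Total: 3

3


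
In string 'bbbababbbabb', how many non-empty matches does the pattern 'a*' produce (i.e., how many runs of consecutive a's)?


Pattern 'a*' matches zero or more a's. We want non-empty runs of consecutive a's.
String: 'bbbababbbabb'
Walking through the string to find runs of a's:
  Run 1: positions 3-3 -> 'a'
  Run 2: positions 5-5 -> 'a'
  Run 3: positions 9-9 -> 'a'
Non-empty runs found: ['a', 'a', 'a']
Count: 3

3


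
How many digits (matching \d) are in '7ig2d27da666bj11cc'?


\d matches any digit 0-9.
Scanning '7ig2d27da666bj11cc':
  pos 0: '7' -> DIGIT
  pos 3: '2' -> DIGIT
  pos 5: '2' -> DIGIT
  pos 6: '7' -> DIGIT
  pos 9: '6' -> DIGIT
  pos 10: '6' -> DIGIT
  pos 11: '6' -> DIGIT
  pos 14: '1' -> DIGIT
  pos 15: '1' -> DIGIT
Digits found: ['7', '2', '2', '7', '6', '6', '6', '1', '1']
Total: 9

9


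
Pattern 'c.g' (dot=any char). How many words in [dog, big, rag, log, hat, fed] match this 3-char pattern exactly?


Pattern 'c.g' means: starts with 'c', any single char, ends with 'g'.
Checking each word (must be exactly 3 chars):
  'dog' (len=3): no
  'big' (len=3): no
  'rag' (len=3): no
  'log' (len=3): no
  'hat' (len=3): no
  'fed' (len=3): no
Matching words: []
Total: 0

0


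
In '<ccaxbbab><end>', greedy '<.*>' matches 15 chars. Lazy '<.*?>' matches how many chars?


Greedy '<.*>' tries to match as MUCH as possible.
Lazy '<.*?>' tries to match as LITTLE as possible.

String: '<ccaxbbab><end>'
Greedy '<.*>' starts at first '<' and extends to the LAST '>': '<ccaxbbab><end>' (15 chars)
Lazy '<.*?>' starts at first '<' and stops at the FIRST '>': '<ccaxbbab>' (10 chars)

10


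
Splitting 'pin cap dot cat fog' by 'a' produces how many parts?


Splitting by 'a' breaks the string at each occurrence of the separator.
Text: 'pin cap dot cat fog'
Parts after split:
  Part 1: 'pin c'
  Part 2: 'p dot c'
  Part 3: 't fog'
Total parts: 3

3


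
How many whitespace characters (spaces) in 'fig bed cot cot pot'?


\s matches whitespace characters (spaces, tabs, etc.).
Text: 'fig bed cot cot pot'
This text has 5 words separated by spaces.
Number of spaces = number of words - 1 = 5 - 1 = 4

4


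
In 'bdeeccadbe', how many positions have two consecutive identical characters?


Looking for consecutive identical characters in 'bdeeccadbe':
  pos 0-1: 'b' vs 'd' -> different
  pos 1-2: 'd' vs 'e' -> different
  pos 2-3: 'e' vs 'e' -> MATCH ('ee')
  pos 3-4: 'e' vs 'c' -> different
  pos 4-5: 'c' vs 'c' -> MATCH ('cc')
  pos 5-6: 'c' vs 'a' -> different
  pos 6-7: 'a' vs 'd' -> different
  pos 7-8: 'd' vs 'b' -> different
  pos 8-9: 'b' vs 'e' -> different
Consecutive identical pairs: ['ee', 'cc']
Count: 2

2


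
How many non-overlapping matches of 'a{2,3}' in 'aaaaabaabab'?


Pattern 'a{2,3}' matches between 2 and 3 consecutive a's (greedy).
String: 'aaaaabaabab'
Finding runs of a's and applying greedy matching:
  Run at pos 0: 'aaaaa' (length 5)
  Run at pos 6: 'aa' (length 2)
  Run at pos 9: 'a' (length 1)
Matches: ['aaa', 'aa', 'aa']
Count: 3

3


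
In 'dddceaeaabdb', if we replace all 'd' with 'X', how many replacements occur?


re.sub('d', 'X', text) replaces every occurrence of 'd' with 'X'.
Text: 'dddceaeaabdb'
Scanning for 'd':
  pos 0: 'd' -> replacement #1
  pos 1: 'd' -> replacement #2
  pos 2: 'd' -> replacement #3
  pos 10: 'd' -> replacement #4
Total replacements: 4

4


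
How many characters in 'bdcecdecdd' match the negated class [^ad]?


Negated class [^ad] matches any char NOT in {a, d}
Scanning 'bdcecdecdd':
  pos 0: 'b' -> MATCH
  pos 1: 'd' -> no (excluded)
  pos 2: 'c' -> MATCH
  pos 3: 'e' -> MATCH
  pos 4: 'c' -> MATCH
  pos 5: 'd' -> no (excluded)
  pos 6: 'e' -> MATCH
  pos 7: 'c' -> MATCH
  pos 8: 'd' -> no (excluded)
  pos 9: 'd' -> no (excluded)
Total matches: 6

6


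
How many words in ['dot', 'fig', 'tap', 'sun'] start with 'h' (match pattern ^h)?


Pattern ^h anchors to start of word. Check which words begin with 'h':
  'dot' -> no
  'fig' -> no
  'tap' -> no
  'sun' -> no
Matching words: []
Count: 0

0


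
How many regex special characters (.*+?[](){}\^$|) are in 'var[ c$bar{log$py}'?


Regex special characters are: . * + ? [ ] ( ) { } \ ^ $ |
Scanning 'var[ c$bar{log$py}':
  pos 3: '[' -> SPECIAL
  pos 6: '$' -> SPECIAL
  pos 10: '{' -> SPECIAL
  pos 14: '$' -> SPECIAL
  pos 17: '}' -> SPECIAL
Special chars found: ['[', '$', '{', '$', '}']
Total: 5

5


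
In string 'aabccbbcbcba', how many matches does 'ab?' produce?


Pattern 'ab?' matches 'a' optionally followed by 'b'.
String: 'aabccbbcbcba'
Scanning left to right for 'a' then checking next char:
  Match 1: 'a' (a not followed by b)
  Match 2: 'ab' (a followed by b)
  Match 3: 'a' (a not followed by b)
Total matches: 3

3


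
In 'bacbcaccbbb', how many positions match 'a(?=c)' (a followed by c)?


Lookahead 'a(?=c)' matches 'a' only when followed by 'c'.
String: 'bacbcaccbbb'
Checking each position where char is 'a':
  pos 1: 'a' -> MATCH (next='c')
  pos 5: 'a' -> MATCH (next='c')
Matching positions: [1, 5]
Count: 2

2


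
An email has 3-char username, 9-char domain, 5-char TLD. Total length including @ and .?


An email address has format: username@domain.tld
Username length: 3
'@' character: 1
Domain length: 9
'.' character: 1
TLD length: 5
Total = 3 + 1 + 9 + 1 + 5 = 19

19


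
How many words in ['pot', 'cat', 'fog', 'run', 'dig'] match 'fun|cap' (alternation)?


Alternation 'fun|cap' matches either 'fun' or 'cap'.
Checking each word:
  'pot' -> no
  'cat' -> no
  'fog' -> no
  'run' -> no
  'dig' -> no
Matches: []
Count: 0

0


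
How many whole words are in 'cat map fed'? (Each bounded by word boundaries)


Word boundaries (\b) mark the start/end of each word.
Text: 'cat map fed'
Splitting by whitespace:
  Word 1: 'cat'
  Word 2: 'map'
  Word 3: 'fed'
Total whole words: 3

3


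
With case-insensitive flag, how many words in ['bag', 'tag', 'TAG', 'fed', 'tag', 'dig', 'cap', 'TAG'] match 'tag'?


Case-insensitive matching: compare each word's lowercase form to 'tag'.
  'bag' -> lower='bag' -> no
  'tag' -> lower='tag' -> MATCH
  'TAG' -> lower='tag' -> MATCH
  'fed' -> lower='fed' -> no
  'tag' -> lower='tag' -> MATCH
  'dig' -> lower='dig' -> no
  'cap' -> lower='cap' -> no
  'TAG' -> lower='tag' -> MATCH
Matches: ['tag', 'TAG', 'tag', 'TAG']
Count: 4

4


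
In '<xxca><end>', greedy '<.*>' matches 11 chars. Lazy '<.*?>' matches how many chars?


Greedy '<.*>' tries to match as MUCH as possible.
Lazy '<.*?>' tries to match as LITTLE as possible.

String: '<xxca><end>'
Greedy '<.*>' starts at first '<' and extends to the LAST '>': '<xxca><end>' (11 chars)
Lazy '<.*?>' starts at first '<' and stops at the FIRST '>': '<xxca>' (6 chars)

6


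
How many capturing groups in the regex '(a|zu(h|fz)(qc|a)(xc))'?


To count capturing groups, count each '(' that starts a group.
Pattern: '(a|zu(h|fz)(qc|a)(xc))'
Walking through the pattern:
  Position 0: '(' -> group #1
  Position 5: '(' -> group #2
  Position 11: '(' -> group #3
  Position 17: '(' -> group #4
Total capturing groups: 4

4
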